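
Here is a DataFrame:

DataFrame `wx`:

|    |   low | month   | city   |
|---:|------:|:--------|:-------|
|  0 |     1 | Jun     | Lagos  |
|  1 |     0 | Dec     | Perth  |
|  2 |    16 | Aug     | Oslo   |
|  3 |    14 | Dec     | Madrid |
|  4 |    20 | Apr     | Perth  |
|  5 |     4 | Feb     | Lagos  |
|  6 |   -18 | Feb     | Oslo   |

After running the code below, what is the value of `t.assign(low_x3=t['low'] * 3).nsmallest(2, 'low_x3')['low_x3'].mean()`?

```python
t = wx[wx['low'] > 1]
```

filter rows where low > 1:
   low month    city
2   16   Aug    Oslo
3   14   Dec  Madrid
4   20   Apr   Perth
5    4   Feb   Lagos
add column low_x3 = t['low'] * 3:
   low month    city  low_x3
2   16   Aug    Oslo      48
3   14   Dec  Madrid      42
4   20   Apr   Perth      60
5    4   Feb   Lagos      12
take 2 rows with smallest low_x3:
   low month    city  low_x3
5    4   Feb   Lagos      12
3   14   Dec  Madrid      42

27.0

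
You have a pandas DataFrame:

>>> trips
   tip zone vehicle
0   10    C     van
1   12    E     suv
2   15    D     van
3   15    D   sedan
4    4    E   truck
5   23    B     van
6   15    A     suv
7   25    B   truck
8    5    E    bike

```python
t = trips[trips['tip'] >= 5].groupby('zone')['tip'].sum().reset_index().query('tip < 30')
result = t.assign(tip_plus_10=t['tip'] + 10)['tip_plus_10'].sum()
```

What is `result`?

filter rows where tip >= 5:
   tip zone vehicle
0   10    C     van
1   12    E     suv
2   15    D     van
3   15    D   sedan
5   23    B     van
6   15    A     suv
7   25    B   truck
8    5    E    bike
group by zone, sum of tip:
zone
A    15
B    48
C    10
D    30
E    17
Name: tip, dtype: int64
reset_index():
  zone  tip
0    A   15
1    B   48
2    C   10
3    D   30
4    E   17
filter rows where tip < 30:
  zone  tip
0    A   15
2    C   10
4    E   17
add column tip_plus_10 = t['tip'] + 10:
  zone  tip  tip_plus_10
0    A   15           25
2    C   10           20
4    E   17           27

72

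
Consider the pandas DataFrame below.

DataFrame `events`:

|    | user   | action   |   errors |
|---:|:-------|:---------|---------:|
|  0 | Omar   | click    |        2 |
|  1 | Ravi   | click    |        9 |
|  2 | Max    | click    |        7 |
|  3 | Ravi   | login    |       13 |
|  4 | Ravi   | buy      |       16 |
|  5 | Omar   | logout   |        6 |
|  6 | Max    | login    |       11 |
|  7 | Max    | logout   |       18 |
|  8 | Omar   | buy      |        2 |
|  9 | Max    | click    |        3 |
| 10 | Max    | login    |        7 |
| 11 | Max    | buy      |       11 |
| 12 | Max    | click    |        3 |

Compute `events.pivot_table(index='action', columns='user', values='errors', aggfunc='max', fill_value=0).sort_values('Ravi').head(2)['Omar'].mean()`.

pivot: rows=action, cols=user, max(errors):
user    Max  Omar  Ravi
action                 
buy      11     2    16
click     7     2     9
login    11     0    13
logout   18     6     0
sort by Ravi:
user    Max  Omar  Ravi
action                 
logout   18     6     0
click     7     2     9
login    11     0    13
buy      11     2    16
take first 2 rows:
user    Max  Omar  Ravi
action                 
logout   18     6     0
click     7     2     9
Hence 4.0.

4.0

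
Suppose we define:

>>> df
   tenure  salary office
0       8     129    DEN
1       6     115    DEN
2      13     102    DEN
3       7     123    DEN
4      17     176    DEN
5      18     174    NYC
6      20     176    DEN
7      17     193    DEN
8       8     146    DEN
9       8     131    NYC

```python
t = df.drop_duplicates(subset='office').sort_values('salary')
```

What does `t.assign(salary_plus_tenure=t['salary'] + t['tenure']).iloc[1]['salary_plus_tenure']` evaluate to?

192

drop duplicate office (keep=first):
   tenure  salary office
0       8     129    DEN
5      18     174    NYC
sort by salary:
   tenure  salary office
0       8     129    DEN
5      18     174    NYC
add column salary_plus_tenure = t['salary'] + t['tenure']:
   tenure  salary office  salary_plus_tenure
0       8     129    DEN                 137
5      18     174    NYC                 192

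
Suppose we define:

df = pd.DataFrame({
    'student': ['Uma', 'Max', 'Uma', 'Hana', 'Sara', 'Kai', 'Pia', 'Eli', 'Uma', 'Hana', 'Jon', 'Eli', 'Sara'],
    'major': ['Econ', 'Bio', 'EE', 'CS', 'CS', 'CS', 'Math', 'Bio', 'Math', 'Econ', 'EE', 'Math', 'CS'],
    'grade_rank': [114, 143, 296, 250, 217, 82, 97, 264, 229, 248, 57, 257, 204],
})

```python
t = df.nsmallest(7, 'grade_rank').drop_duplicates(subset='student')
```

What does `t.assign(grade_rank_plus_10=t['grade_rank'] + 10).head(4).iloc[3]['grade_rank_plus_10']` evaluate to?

take 7 rows with smallest grade_rank:
   student major  grade_rank
10     Jon    EE          57
5      Kai    CS          82
6      Pia  Math          97
0      Uma  Econ         114
1      Max   Bio         143
12    Sara    CS         204
4     Sara    CS         217
drop duplicate student (keep=first):
   student major  grade_rank
10     Jon    EE          57
5      Kai    CS          82
6      Pia  Math          97
0      Uma  Econ         114
1      Max   Bio         143
12    Sara    CS         204
add column grade_rank_plus_10 = t['grade_rank'] + 10:
   student major  grade_rank  grade_rank_plus_10
10     Jon    EE          57                  67
5      Kai    CS          82                  92
6      Pia  Math          97                 107
0      Uma  Econ         114                 124
1      Max   Bio         143                 153
12    Sara    CS         204                 214
take first 4 rows:
   student major  grade_rank  grade_rank_plus_10
10     Jon    EE          57                  67
5      Kai    CS          82                  92
6      Pia  Math          97                 107
0      Uma  Econ         114                 124
Taking the value at position 3, column 'grade_rank_plus_10' gives 124.

124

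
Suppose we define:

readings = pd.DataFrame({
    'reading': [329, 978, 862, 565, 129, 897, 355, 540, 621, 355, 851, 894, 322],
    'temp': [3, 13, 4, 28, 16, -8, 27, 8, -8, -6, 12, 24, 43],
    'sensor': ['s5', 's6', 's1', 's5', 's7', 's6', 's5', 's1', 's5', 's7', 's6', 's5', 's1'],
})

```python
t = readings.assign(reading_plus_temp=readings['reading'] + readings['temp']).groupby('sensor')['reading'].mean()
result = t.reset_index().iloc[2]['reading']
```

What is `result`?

908.666666667

add column reading_plus_temp = readings['reading'] + readings['temp']:
    reading  temp sensor  reading_plus_temp
0       329     3     s5                332
1       978    13     s6                991
2       862     4     s1                866
3       565    28     s5                593
4       129    16     s7                145
5       897    -8     s6                889
6       355    27     s5                382
7       540     8     s1                548
8       621    -8     s5                613
9       355    -6     s7                349
10      851    12     s6                863
11      894    24     s5                918
12      322    43     s1                365
group by sensor, mean of reading:
sensor
s1    574.666667
s5    552.800000
s6    908.666667
s7    242.000000
Name: reading, dtype: float64
reset_index():
  sensor     reading
0     s1  574.666667
1     s5  552.800000
2     s6  908.666667
3     s7  242.000000
value at position 2, column 'reading' → 908.666666667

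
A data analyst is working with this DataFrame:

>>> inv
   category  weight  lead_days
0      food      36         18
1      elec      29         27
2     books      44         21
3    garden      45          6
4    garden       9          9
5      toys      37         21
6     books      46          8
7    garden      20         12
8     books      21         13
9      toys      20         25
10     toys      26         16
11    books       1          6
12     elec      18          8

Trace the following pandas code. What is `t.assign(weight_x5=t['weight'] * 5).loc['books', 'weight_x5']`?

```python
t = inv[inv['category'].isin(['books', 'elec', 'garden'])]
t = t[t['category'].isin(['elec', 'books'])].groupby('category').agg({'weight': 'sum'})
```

filter rows where category in ['books', 'elec', 'garden']:
   category  weight  lead_days
1      elec      29         27
2     books      44         21
3    garden      45          6
4    garden       9          9
6     books      46          8
7    garden      20         12
8     books      21         13
11    books       1          6
12     elec      18          8
filter rows where category in ['elec', 'books']:
   category  weight  lead_days
1      elec      29         27
2     books      44         21
6     books      46          8
8     books      21         13
11    books       1          6
12     elec      18          8
group by category, sum of weight:
          weight
category        
books        112
elec          47
add column weight_x5 = t['weight'] * 5:
          weight  weight_x5
category                   
books        112        560
elec          47        235
The value at row 'books', column 'weight_x5' is 560.

560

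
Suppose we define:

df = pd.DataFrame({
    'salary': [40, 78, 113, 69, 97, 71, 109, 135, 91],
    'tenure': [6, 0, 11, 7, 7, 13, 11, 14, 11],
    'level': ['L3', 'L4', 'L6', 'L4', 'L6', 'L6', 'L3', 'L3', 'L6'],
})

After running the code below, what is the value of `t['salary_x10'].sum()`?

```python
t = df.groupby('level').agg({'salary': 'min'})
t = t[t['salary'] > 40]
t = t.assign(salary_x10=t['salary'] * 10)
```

group by level, min of salary:
       salary
level        
L3         40
L4         69
L6         71
filter rows where salary > 40:
       salary
level        
L4         69
L6         71
add column salary_x10 = t['salary'] * 10:
       salary  salary_x10
level                    
L4         69         690
L6         71         710
Reading off the sum of column 'salary_x10', we get 1400.

1400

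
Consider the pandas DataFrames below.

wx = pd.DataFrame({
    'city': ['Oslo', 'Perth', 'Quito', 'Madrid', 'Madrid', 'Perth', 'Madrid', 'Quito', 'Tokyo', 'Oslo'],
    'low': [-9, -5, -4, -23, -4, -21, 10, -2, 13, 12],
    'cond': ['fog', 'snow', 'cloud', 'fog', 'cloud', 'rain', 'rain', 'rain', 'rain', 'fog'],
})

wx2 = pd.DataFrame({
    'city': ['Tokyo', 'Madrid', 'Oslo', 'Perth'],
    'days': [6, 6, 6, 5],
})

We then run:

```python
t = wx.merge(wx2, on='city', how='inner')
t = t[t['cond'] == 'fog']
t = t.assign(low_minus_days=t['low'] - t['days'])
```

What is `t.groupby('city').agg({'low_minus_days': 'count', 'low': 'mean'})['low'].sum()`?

-21.5

merge on 'city' (how='inner') → 8 rows:
     city  low   cond  days
0    Oslo   -9    fog     6
1   Perth   -5   snow     5
2  Madrid  -23    fog     6
3  Madrid   -4  cloud     6
4   Perth  -21   rain     5
5  Madrid   10   rain     6
6   Tokyo   13   rain     6
7    Oslo   12    fog     6
filter rows where cond == 'fog':
     city  low cond  days
0    Oslo   -9  fog     6
2  Madrid  -23  fog     6
7    Oslo   12  fog     6
add column low_minus_days = t['low'] - t['days']:
     city  low cond  days  low_minus_days
0    Oslo   -9  fog     6             -15
2  Madrid  -23  fog     6             -29
7    Oslo   12  fog     6               6
group by city: count(low_minus_days), mean(low):
        low_minus_days   low
city                        
Madrid               1 -23.0
Oslo                 2   1.5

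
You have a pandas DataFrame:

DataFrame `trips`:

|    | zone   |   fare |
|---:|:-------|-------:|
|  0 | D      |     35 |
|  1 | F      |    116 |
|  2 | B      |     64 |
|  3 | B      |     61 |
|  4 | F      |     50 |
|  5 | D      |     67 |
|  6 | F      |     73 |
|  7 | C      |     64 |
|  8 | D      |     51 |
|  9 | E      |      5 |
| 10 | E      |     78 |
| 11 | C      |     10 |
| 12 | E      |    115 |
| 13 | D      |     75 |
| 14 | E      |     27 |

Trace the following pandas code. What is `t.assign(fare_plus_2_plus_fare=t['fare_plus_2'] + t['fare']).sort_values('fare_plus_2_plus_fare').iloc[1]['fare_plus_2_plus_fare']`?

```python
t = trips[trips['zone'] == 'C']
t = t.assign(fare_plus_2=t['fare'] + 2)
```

130

filter rows where zone == 'C':
   zone  fare
7     C    64
11    C    10
add column fare_plus_2 = t['fare'] + 2:
   zone  fare  fare_plus_2
7     C    64           66
11    C    10           12
add column fare_plus_2_plus_fare = t['fare_plus_2'] + t['fare']:
   zone  fare  fare_plus_2  fare_plus_2_plus_fare
7     C    64           66                    130
11    C    10           12                     22
sort by fare_plus_2_plus_fare:
   zone  fare  fare_plus_2  fare_plus_2_plus_fare
11    C    10           12                     22
7     C    64           66                    130
The value at position 1, column 'fare_plus_2_plus_fare' is 130.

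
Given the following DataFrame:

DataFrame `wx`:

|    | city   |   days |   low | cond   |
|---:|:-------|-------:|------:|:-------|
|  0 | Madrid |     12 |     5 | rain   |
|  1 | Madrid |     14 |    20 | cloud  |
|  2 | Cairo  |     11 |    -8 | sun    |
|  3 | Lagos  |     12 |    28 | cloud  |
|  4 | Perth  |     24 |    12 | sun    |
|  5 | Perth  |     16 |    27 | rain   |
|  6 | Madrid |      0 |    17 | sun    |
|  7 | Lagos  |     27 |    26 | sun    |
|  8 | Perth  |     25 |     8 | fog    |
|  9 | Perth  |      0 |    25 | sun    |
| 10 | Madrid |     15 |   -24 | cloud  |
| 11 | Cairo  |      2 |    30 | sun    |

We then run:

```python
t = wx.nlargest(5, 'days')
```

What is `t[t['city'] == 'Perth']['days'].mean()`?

take 5 rows with largest days:
      city  days  low   cond
7    Lagos    27   26    sun
8    Perth    25    8    fog
4    Perth    24   12    sun
5    Perth    16   27   rain
10  Madrid    15  -24  cloud
filter rows where city == 'Perth':
    city  days  low  cond
8  Perth    25    8   fog
4  Perth    24   12   sun
5  Perth    16   27  rain
Taking the mean of column 'days' gives 21.6666666667.

21.6666666667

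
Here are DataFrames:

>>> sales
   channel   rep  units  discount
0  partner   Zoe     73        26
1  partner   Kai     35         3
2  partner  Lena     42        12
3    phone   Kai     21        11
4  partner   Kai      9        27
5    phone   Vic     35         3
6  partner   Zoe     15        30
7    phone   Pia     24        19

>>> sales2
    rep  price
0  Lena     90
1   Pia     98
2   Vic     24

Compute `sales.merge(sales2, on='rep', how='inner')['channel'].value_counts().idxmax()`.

phone

merge on 'rep' (how='inner') → 3 rows:
   channel   rep  units  discount  price
0  partner  Lena     42        12     90
1    phone   Vic     35         3     24
2    phone   Pia     24        19     98
value_counts of channel:
channel
phone      2
partner    1
Name: count, dtype: int64
The label with the largest value is phone.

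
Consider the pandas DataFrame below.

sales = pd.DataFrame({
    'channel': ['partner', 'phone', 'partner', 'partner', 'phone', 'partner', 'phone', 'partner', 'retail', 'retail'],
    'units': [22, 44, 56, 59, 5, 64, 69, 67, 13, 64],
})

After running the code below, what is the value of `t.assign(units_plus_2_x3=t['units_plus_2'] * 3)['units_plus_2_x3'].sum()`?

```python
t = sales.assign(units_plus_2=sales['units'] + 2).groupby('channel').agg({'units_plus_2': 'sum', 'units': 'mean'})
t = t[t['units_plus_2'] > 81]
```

add column units_plus_2 = sales['units'] + 2:
   channel  units  units_plus_2
0  partner     22            24
1    phone     44            46
2  partner     56            58
3  partner     59            61
4    phone      5             7
5  partner     64            66
6    phone     69            71
7  partner     67            69
8   retail     13            15
9   retail     64            66
group by channel: sum(units_plus_2), mean(units):
         units_plus_2      units
channel                         
partner           278  53.600000
phone             124  39.333333
retail             81  38.500000
filter rows where units_plus_2 > 81:
         units_plus_2      units
channel                         
partner           278  53.600000
phone             124  39.333333
add column units_plus_2_x3 = t['units_plus_2'] * 3:
         units_plus_2      units  units_plus_2_x3
channel                                          
partner           278  53.600000              834
phone             124  39.333333              372
Taking the sum of column 'units_plus_2_x3' gives 1206.

1206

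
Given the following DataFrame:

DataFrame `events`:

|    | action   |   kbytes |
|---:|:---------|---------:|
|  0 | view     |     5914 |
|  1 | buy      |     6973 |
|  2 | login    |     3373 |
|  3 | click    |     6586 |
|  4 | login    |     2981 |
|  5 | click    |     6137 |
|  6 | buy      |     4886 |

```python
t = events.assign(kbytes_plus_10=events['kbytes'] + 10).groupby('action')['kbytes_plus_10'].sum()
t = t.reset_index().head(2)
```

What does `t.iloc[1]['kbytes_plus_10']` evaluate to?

add column kbytes_plus_10 = events['kbytes'] + 10:
  action  kbytes  kbytes_plus_10
0   view    5914            5924
1    buy    6973            6983
2  login    3373            3383
3  click    6586            6596
4  login    2981            2991
5  click    6137            6147
6    buy    4886            4896
group by action, sum of kbytes_plus_10:
action
buy      11879
click    12743
login     6374
view      5924
Name: kbytes_plus_10, dtype: int64
reset_index():
  action  kbytes_plus_10
0    buy           11879
1  click           12743
2  login            6374
3   view            5924
take first 2 rows:
  action  kbytes_plus_10
0    buy           11879
1  click           12743

12743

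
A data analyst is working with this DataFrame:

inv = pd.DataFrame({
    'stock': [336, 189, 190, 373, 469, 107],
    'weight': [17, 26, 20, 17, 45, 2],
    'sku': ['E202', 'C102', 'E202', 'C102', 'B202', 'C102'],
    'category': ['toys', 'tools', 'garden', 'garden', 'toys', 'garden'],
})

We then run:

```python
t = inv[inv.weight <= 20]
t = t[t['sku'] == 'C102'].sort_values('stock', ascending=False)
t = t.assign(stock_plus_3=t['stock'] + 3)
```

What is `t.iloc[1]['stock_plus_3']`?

110

filter rows where weight <= 20:
   stock  weight   sku category
0    336      17  E202     toys
2    190      20  E202   garden
3    373      17  C102   garden
5    107       2  C102   garden
filter rows where sku == 'C102':
   stock  weight   sku category
3    373      17  C102   garden
5    107       2  C102   garden
sort by stock descending:
   stock  weight   sku category
3    373      17  C102   garden
5    107       2  C102   garden
add column stock_plus_3 = t['stock'] + 3:
   stock  weight   sku category  stock_plus_3
3    373      17  C102   garden           376
5    107       2  C102   garden           110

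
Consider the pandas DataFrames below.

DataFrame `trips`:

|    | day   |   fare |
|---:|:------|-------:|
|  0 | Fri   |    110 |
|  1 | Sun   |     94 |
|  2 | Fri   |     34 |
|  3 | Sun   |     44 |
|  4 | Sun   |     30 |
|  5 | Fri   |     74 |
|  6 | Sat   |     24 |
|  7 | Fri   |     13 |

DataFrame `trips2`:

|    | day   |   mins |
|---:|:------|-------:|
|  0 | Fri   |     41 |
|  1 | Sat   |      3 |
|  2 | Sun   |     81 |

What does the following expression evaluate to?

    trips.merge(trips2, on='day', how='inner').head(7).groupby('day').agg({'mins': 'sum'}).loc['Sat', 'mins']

3

merge on 'day' (how='inner') → 8 rows:
   day  fare  mins
0  Fri   110    41
1  Sun    94    81
2  Fri    34    41
3  Sun    44    81
4  Sun    30    81
5  Fri    74    41
6  Sat    24     3
7  Fri    13    41
take first 7 rows:
   day  fare  mins
0  Fri   110    41
1  Sun    94    81
2  Fri    34    41
3  Sun    44    81
4  Sun    30    81
5  Fri    74    41
6  Sat    24     3
group by day, sum of mins:
     mins
day      
Fri   123
Sat     3
Sun   243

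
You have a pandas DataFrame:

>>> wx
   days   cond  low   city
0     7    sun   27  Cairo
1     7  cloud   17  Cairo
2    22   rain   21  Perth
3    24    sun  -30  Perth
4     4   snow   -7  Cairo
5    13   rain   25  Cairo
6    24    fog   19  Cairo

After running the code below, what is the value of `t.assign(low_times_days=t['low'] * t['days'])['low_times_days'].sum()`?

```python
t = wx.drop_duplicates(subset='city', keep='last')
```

drop duplicate city (keep=last):
   days cond  low   city
3    24  sun  -30  Perth
6    24  fog   19  Cairo
add column low_times_days = t['low'] * t['days']:
   days cond  low   city  low_times_days
3    24  sun  -30  Perth            -720
6    24  fog   19  Cairo             456
So sum() = -264.

-264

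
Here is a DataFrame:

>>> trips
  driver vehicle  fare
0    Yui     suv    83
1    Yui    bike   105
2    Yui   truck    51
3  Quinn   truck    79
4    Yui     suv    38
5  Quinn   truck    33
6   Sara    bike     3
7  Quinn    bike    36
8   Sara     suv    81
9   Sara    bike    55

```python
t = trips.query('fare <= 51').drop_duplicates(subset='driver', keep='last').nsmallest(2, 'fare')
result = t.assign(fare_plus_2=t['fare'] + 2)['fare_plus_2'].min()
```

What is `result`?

filter rows where fare <= 51:
  driver vehicle  fare
2    Yui   truck    51
4    Yui     suv    38
5  Quinn   truck    33
6   Sara    bike     3
7  Quinn    bike    36
drop duplicate driver (keep=last):
  driver vehicle  fare
4    Yui     suv    38
6   Sara    bike     3
7  Quinn    bike    36
take 2 rows with smallest fare:
  driver vehicle  fare
6   Sara    bike     3
7  Quinn    bike    36
add column fare_plus_2 = t['fare'] + 2:
  driver vehicle  fare  fare_plus_2
6   Sara    bike     3            5
7  Quinn    bike    36           38

5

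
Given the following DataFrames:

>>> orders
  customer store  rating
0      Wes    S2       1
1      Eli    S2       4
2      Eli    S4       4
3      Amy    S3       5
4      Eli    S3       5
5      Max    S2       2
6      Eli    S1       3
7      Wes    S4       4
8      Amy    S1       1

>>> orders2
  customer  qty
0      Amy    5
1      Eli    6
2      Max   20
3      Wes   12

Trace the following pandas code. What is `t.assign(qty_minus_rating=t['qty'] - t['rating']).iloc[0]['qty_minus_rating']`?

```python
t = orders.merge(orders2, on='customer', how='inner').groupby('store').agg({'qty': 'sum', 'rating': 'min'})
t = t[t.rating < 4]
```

10

merge on 'customer' (how='inner') → 9 rows:
  customer store  rating  qty
0      Wes    S2       1   12
1      Eli    S2       4    6
2      Eli    S4       4    6
3      Amy    S3       5    5
4      Eli    S3       5    6
5      Max    S2       2   20
6      Eli    S1       3    6
7      Wes    S4       4   12
8      Amy    S1       1    5
group by store: sum(qty), min(rating):
       qty  rating
store             
S1      11       1
S2      38       1
S3      11       5
S4      18       4
filter rows where rating < 4:
       qty  rating
store             
S1      11       1
S2      38       1
add column qty_minus_rating = t['qty'] - t['rating']:
       qty  rating  qty_minus_rating
store                               
S1      11       1                10
S2      38       1                37
Reading off the value at position 0, column 'qty_minus_rating', we get 10.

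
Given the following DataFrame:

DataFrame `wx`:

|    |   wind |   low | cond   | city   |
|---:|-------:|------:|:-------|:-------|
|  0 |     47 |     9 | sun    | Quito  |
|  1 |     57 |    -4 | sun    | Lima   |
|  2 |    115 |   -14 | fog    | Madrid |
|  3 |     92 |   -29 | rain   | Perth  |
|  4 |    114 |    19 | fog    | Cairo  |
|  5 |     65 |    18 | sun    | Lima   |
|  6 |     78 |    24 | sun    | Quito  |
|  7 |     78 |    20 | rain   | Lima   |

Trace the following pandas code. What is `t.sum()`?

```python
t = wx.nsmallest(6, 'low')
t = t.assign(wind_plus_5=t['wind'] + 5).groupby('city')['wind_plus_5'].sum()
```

520

take 6 rows with smallest low:
   wind  low  cond    city
3    92  -29  rain   Perth
2   115  -14   fog  Madrid
1    57   -4   sun    Lima
0    47    9   sun   Quito
5    65   18   sun    Lima
4   114   19   fog   Cairo
add column wind_plus_5 = t['wind'] + 5:
   wind  low  cond    city  wind_plus_5
3    92  -29  rain   Perth           97
2   115  -14   fog  Madrid          120
1    57   -4   sun    Lima           62
0    47    9   sun   Quito           52
5    65   18   sun    Lima           70
4   114   19   fog   Cairo          119
group by city, sum of wind_plus_5:
city
Cairo     119
Lima      132
Madrid    120
Perth      97
Quito      52
Name: wind_plus_5, dtype: int64
Then the sum of the resulting series: 520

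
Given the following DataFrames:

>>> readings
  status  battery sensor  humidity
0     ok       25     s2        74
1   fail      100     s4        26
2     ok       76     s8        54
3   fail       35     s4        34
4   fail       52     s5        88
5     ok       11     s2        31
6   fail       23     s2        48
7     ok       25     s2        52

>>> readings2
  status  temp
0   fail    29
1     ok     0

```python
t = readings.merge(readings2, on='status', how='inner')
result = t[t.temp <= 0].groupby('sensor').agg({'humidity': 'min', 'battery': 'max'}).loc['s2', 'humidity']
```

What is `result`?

merge on 'status' (how='inner') → 8 rows:
  status  battery sensor  humidity  temp
0     ok       25     s2        74     0
1   fail      100     s4        26    29
2     ok       76     s8        54     0
3   fail       35     s4        34    29
4   fail       52     s5        88    29
5     ok       11     s2        31     0
6   fail       23     s2        48    29
7     ok       25     s2        52     0
filter rows where temp <= 0:
  status  battery sensor  humidity  temp
0     ok       25     s2        74     0
2     ok       76     s8        54     0
5     ok       11     s2        31     0
7     ok       25     s2        52     0
group by sensor: min(humidity), max(battery):
        humidity  battery
sensor                   
s2            31       25
s8            54       76
Reading off the value at row 's2', column 'humidity', we get 31.

31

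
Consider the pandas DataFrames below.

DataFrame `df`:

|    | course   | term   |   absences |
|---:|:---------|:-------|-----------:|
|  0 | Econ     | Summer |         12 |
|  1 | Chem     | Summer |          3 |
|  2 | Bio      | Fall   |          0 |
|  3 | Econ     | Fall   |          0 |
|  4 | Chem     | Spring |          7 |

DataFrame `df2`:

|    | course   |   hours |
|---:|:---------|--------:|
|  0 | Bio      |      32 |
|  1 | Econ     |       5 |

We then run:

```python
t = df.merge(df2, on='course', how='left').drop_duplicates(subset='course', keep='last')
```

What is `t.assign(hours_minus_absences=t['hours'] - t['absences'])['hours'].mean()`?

18.5

merge on 'course' (how='left') → 5 rows:
  course    term  absences  hours
0   Econ  Summer        12    5.0
1   Chem  Summer         3    NaN
2    Bio    Fall         0   32.0
3   Econ    Fall         0    5.0
4   Chem  Spring         7    NaN
drop duplicate course (keep=last):
  course    term  absences  hours
2    Bio    Fall         0   32.0
3   Econ    Fall         0    5.0
4   Chem  Spring         7    NaN
add column hours_minus_absences = t['hours'] - t['absences']:
  course    term  absences  hours  hours_minus_absences
2    Bio    Fall         0   32.0                  32.0
3   Econ    Fall         0    5.0                   5.0
4   Chem  Spring         7    NaN                   NaN
So mean() = 18.5.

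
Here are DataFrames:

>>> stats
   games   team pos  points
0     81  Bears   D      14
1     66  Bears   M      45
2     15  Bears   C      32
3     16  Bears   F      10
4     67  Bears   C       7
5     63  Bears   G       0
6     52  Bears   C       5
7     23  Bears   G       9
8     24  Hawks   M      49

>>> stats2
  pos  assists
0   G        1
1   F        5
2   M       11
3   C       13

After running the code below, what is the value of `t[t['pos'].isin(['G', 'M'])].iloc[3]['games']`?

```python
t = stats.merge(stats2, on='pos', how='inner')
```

merge on 'pos' (how='inner') → 8 rows:
   games   team pos  points  assists
0     66  Bears   M      45       11
1     15  Bears   C      32       13
2     16  Bears   F      10        5
3     67  Bears   C       7       13
4     63  Bears   G       0        1
5     52  Bears   C       5       13
6     23  Bears   G       9        1
7     24  Hawks   M      49       11
filter rows where pos in ['G', 'M']:
   games   team pos  points  assists
0     66  Bears   M      45       11
4     63  Bears   G       0        1
6     23  Bears   G       9        1
7     24  Hawks   M      49       11
Then the value at position 3, column 'games': 24

24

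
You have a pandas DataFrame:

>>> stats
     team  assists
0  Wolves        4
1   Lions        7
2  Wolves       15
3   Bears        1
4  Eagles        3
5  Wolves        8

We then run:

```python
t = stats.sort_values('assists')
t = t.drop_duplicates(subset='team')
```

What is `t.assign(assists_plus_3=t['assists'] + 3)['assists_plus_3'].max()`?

sort by assists:
     team  assists
3   Bears        1
4  Eagles        3
0  Wolves        4
1   Lions        7
5  Wolves        8
2  Wolves       15
drop duplicate team (keep=first):
     team  assists
3   Bears        1
4  Eagles        3
0  Wolves        4
1   Lions        7
add column assists_plus_3 = t['assists'] + 3:
     team  assists  assists_plus_3
3   Bears        1               4
4  Eagles        3               6
0  Wolves        4               7
1   Lions        7              10
Then the max of column 'assists_plus_3': 10

10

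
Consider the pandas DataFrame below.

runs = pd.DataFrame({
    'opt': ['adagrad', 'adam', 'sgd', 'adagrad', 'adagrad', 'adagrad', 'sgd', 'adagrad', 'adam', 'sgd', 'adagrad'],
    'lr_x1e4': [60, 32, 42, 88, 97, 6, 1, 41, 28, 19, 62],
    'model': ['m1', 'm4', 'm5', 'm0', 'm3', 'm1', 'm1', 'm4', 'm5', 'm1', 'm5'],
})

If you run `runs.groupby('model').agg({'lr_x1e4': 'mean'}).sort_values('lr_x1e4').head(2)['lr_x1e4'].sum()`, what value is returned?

58.0

group by model, mean of lr_x1e4:
       lr_x1e4
model         
m0        88.0
m1        21.5
m3        97.0
m4        36.5
m5        44.0
sort by lr_x1e4:
       lr_x1e4
model         
m1        21.5
m4        36.5
m5        44.0
m0        88.0
m3        97.0
take first 2 rows:
       lr_x1e4
model         
m1        21.5
m4        36.5
Finally, sum of column 'lr_x1e4' = 58.0.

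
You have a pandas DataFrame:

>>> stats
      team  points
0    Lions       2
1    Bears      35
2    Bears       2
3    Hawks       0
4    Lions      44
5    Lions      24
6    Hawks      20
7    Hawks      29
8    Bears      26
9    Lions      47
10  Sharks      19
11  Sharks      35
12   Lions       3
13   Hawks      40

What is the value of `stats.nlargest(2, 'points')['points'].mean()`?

45.5

take 2 rows with largest points:
    team  points
9  Lions      47
4  Lions      44
Hence 45.5.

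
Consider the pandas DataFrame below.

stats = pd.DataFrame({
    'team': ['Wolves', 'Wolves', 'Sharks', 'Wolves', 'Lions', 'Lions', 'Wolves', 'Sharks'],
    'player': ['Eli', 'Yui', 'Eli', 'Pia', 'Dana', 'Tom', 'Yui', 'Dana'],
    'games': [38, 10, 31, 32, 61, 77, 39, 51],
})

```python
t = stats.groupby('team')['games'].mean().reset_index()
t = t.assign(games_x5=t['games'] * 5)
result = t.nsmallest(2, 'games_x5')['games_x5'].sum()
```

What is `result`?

group by team, mean of games:
team
Lions     69.00
Sharks    41.00
Wolves    29.75
Name: games, dtype: float64
reset_index():
     team  games
0   Lions  69.00
1  Sharks  41.00
2  Wolves  29.75
add column games_x5 = t['games'] * 5:
     team  games  games_x5
0   Lions  69.00    345.00
1  Sharks  41.00    205.00
2  Wolves  29.75    148.75
take 2 rows with smallest games_x5:
     team  games  games_x5
2  Wolves  29.75    148.75
1  Sharks  41.00    205.00
Then the sum of column 'games_x5': 353.75

353.75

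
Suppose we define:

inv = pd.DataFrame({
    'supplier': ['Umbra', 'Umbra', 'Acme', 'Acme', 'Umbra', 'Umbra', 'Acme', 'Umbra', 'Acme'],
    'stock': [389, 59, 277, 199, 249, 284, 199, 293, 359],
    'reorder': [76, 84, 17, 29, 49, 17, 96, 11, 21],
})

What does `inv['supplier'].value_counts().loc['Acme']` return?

4

value_counts of supplier:
supplier
Umbra    5
Acme     4
Name: count, dtype: int64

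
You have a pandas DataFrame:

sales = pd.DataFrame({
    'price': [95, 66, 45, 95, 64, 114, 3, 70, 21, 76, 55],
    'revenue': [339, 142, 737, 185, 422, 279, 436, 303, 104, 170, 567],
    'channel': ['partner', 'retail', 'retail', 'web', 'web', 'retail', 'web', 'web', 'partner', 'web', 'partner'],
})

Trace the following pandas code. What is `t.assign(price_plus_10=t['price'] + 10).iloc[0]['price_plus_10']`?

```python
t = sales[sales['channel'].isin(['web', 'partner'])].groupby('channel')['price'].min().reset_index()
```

31

filter rows where channel in ['web', 'partner']:
    price  revenue  channel
0      95      339  partner
3      95      185      web
4      64      422      web
6       3      436      web
7      70      303      web
8      21      104  partner
9      76      170      web
10     55      567  partner
group by channel, min of price:
channel
partner    21
web         3
Name: price, dtype: int64
reset_index():
   channel  price
0  partner     21
1      web      3
add column price_plus_10 = t['price'] + 10:
   channel  price  price_plus_10
0  partner     21             31
1      web      3             13
value at position 0, column 'price_plus_10' → 31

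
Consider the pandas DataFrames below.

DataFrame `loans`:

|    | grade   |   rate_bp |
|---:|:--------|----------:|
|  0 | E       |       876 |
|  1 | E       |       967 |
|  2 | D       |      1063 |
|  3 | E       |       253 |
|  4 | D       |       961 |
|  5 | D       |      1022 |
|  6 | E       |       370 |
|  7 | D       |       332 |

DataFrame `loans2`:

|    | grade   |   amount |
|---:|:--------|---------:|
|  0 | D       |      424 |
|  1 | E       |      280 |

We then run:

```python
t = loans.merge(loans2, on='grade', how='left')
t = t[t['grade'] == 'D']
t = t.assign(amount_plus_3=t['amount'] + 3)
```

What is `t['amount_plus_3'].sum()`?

1708

merge on 'grade' (how='left') → 8 rows:
  grade  rate_bp  amount
0     E      876     280
1     E      967     280
2     D     1063     424
3     E      253     280
4     D      961     424
5     D     1022     424
6     E      370     280
7     D      332     424
filter rows where grade == 'D':
  grade  rate_bp  amount
2     D     1063     424
4     D      961     424
5     D     1022     424
7     D      332     424
add column amount_plus_3 = t['amount'] + 3:
  grade  rate_bp  amount  amount_plus_3
2     D     1063     424            427
4     D      961     424            427
5     D     1022     424            427
7     D      332     424            427
Hence 1708.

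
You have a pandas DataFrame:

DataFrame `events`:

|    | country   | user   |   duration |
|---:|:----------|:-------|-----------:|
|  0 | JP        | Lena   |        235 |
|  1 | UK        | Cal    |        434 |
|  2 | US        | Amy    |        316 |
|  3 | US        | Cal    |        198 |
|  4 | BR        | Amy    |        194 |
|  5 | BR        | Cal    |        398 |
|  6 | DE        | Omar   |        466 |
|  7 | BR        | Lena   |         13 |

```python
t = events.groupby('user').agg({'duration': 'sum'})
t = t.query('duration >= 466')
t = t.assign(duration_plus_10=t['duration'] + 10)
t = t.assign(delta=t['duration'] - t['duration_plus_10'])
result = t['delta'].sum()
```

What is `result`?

group by user, sum of duration:
      duration
user          
Amy        510
Cal       1030
Lena       248
Omar       466
filter rows where duration >= 466:
      duration
user          
Amy        510
Cal       1030
Omar       466
add column duration_plus_10 = t['duration'] + 10:
      duration  duration_plus_10
user                            
Amy        510               520
Cal       1030              1040
Omar       466               476
add column delta = t['duration'] - t['duration_plus_10']:
      duration  duration_plus_10  delta
user                                   
Amy        510               520    -10
Cal       1030              1040    -10
Omar       466               476    -10
Taking the sum of column 'delta' gives -30.

-30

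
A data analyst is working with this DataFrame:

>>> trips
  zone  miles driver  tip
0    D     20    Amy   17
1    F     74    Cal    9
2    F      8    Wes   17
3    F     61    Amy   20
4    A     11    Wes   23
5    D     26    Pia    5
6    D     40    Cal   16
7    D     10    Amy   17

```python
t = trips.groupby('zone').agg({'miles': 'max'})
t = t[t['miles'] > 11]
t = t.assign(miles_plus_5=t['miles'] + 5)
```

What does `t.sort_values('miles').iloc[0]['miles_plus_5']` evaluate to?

group by zone, max of miles:
      miles
zone       
A        11
D        40
F        74
filter rows where miles > 11:
      miles
zone       
D        40
F        74
add column miles_plus_5 = t['miles'] + 5:
      miles  miles_plus_5
zone                     
D        40            45
F        74            79
sort by miles:
      miles  miles_plus_5
zone                     
D        40            45
F        74            79
Finally, value at position 0, column 'miles_plus_5' = 45.

45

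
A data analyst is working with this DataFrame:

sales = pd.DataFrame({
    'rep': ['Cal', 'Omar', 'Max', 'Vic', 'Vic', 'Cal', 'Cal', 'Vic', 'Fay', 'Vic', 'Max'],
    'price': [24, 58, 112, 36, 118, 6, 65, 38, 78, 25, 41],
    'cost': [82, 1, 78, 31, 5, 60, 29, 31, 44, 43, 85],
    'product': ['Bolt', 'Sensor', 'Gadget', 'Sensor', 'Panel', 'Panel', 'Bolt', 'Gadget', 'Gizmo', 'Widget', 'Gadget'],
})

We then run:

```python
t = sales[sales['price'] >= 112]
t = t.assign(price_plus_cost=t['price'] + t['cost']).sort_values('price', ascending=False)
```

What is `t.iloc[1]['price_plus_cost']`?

filter rows where price >= 112:
   rep  price  cost product
2  Max    112    78  Gadget
4  Vic    118     5   Panel
add column price_plus_cost = t['price'] + t['cost']:
   rep  price  cost product  price_plus_cost
2  Max    112    78  Gadget              190
4  Vic    118     5   Panel              123
sort by price descending:
   rep  price  cost product  price_plus_cost
4  Vic    118     5   Panel              123
2  Max    112    78  Gadget              190
value at position 1, column 'price_plus_cost' → 190

190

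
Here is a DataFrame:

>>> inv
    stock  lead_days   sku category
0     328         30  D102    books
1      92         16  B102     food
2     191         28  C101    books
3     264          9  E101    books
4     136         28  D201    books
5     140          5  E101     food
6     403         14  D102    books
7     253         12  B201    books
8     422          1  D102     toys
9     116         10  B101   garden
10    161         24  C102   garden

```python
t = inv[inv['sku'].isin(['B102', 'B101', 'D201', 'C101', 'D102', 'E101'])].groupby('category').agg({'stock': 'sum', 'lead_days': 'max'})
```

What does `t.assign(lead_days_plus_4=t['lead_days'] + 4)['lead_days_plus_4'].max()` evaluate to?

34

filter rows where sku in ['B102', 'B101', 'D201', 'C101', 'D102', 'E101']:
   stock  lead_days   sku category
0    328         30  D102    books
1     92         16  B102     food
2    191         28  C101    books
3    264          9  E101    books
4    136         28  D201    books
5    140          5  E101     food
6    403         14  D102    books
8    422          1  D102     toys
9    116         10  B101   garden
group by category: sum(stock), max(lead_days):
          stock  lead_days
category                  
books      1322         30
food        232         16
garden      116         10
toys        422          1
add column lead_days_plus_4 = t['lead_days'] + 4:
          stock  lead_days  lead_days_plus_4
category                                    
books      1322         30                34
food        232         16                20
garden      116         10                14
toys        422          1                 5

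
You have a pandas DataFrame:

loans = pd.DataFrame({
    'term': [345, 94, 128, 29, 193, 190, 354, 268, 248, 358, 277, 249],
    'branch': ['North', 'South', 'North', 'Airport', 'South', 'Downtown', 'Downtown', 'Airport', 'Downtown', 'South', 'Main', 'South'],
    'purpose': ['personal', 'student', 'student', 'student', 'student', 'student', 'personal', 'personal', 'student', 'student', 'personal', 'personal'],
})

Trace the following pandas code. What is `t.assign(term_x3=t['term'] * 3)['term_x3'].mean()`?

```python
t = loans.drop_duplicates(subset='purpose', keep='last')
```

drop duplicate purpose (keep=last):
    term branch   purpose
9    358  South   student
11   249  South  personal
add column term_x3 = t['term'] * 3:
    term branch   purpose  term_x3
9    358  South   student     1074
11   249  South  personal      747
Hence 910.5.

910.5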